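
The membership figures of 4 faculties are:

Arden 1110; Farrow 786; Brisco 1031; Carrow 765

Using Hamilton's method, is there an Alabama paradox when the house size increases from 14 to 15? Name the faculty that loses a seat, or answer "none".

none

At 14 seats: Arden 4, Farrow 3, Brisco 4, Carrow 3.
At 15 seats: Arden 5, Farrow 3, Brisco 4, Carrow 3.
No faculty's allocation decreased.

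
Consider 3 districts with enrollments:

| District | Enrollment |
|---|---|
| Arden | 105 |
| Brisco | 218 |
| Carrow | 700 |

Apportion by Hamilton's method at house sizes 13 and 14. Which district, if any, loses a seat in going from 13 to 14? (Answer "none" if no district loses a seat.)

At 13 seats: Arden 1, Brisco 3, Carrow 9.
At 14 seats: Arden 1, Brisco 3, Carrow 10.
No district's allocation decreased.

none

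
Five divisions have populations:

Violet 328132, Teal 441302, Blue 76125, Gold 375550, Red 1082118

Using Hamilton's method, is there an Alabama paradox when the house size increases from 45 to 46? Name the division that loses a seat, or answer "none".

Blue

At 45 seats: Violet 6, Teal 9, Blue 2, Gold 7, Red 21.
At 46 seats: Violet 7, Teal 9, Blue 1, Gold 7, Red 22.
Blue drops from 2 to 1.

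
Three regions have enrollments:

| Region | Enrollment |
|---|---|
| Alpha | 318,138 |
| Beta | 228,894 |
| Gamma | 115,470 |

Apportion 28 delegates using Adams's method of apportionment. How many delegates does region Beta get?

10

Standard divisor 662502/28 ≈ 23660.786; standard quotas: Alpha 13.446, Beta 9.674, Gamma 4.880.
Rounding up gives 14, 10, 5 = 29 seats, so the divisor must be adjusted.
With modified divisor 25000: modified quotas Alpha 12.726, Beta 9.156, Gamma 4.619.
Rounding up: Alpha 13, Beta 10, Gamma 5 (total 28).
Beta receives 10.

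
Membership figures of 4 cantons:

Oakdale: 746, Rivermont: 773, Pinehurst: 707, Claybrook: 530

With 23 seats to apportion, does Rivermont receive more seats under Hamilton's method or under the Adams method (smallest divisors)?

Hamilton

Hamilton: Oakdale 6, Rivermont 7, Pinehurst 6, Claybrook 4.
Adams: Oakdale 6, Rivermont 6, Pinehurst 6, Claybrook 5.
Rivermont gets 7 under Hamilton and 6 under Adams.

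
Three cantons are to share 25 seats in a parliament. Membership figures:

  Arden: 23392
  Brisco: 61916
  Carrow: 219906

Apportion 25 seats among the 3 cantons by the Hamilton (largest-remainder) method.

Arden 2; Brisco 5; Carrow 18

Standard divisor: 305214 ÷ 25 ≈ 12208.56.
Standard quotas: Arden 1.9160, Brisco 5.0715, Carrow 18.0124.
Lower quotas: Arden 1, Brisco 5, Carrow 18 (sum 24, leaving 1 seat).
Remainders in descending order: Arden 0.9160, Brisco 0.0715, Carrow 0.0124.
The surplus seat goes to Arden.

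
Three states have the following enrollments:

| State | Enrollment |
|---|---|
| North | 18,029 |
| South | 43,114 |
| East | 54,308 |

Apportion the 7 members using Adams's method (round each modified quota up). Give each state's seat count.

North 1, South 3, East 3

Standard divisor 115451/7 ≈ 16493; standard quotas: North 1.093, South 2.614, East 3.293.
Rounding up gives 2, 3, 4 = 9 seats, so the divisor must be adjusted.
With modified divisor 19800: modified quotas North 0.911, South 2.177, East 2.743.
Rounding up: North 1, South 3, East 3 (total 7).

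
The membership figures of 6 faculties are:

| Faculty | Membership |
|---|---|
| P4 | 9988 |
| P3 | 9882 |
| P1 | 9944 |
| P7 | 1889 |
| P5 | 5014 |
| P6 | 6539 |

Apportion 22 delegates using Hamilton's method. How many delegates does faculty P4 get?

Standard divisor: 43256 ÷ 22 ≈ 1966.182.
Standard quotas: P4 5.0799, P3 5.0260, P1 5.0575, P7 0.9607, P5 2.5501, P6 3.3257.
Lower quotas: P4 5, P3 5, P1 5, P7 0, P5 2, P6 3 (sum 20, leaving 2 seats).
Remainders in descending order: P7 0.9607, P5 0.5501, P6 0.3257, P4 0.0799, P1 0.0575, P3 0.0260.
Largest remainders: P7, P5 receive the extra seats.
P4 receives 5.

5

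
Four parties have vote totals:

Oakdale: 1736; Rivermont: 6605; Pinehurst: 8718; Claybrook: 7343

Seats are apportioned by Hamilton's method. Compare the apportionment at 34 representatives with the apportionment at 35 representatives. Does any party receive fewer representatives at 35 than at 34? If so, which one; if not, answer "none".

Oakdale

At 34 seats: Oakdale 3, Rivermont 9, Pinehurst 12, Claybrook 10.
At 35 seats: Oakdale 2, Rivermont 9, Pinehurst 13, Claybrook 11.
Oakdale drops from 3 to 2.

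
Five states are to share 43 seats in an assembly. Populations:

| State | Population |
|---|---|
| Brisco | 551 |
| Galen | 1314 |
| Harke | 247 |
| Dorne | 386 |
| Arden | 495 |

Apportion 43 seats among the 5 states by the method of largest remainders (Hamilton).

Brisco 8, Galen 19, Harke 4, Dorne 5, Arden 7

Standard divisor: 2993 ÷ 43 ≈ 69.605.
Standard quotas: Brisco 7.916, Galen 18.878, Harke 3.549, Dorne 5.546, Arden 7.112.
Lower quotas: Brisco 7, Galen 18, Harke 3, Dorne 5, Arden 7 (sum 40, leaving 3 seats).
Remainders in descending order: Brisco 0.916, Galen 0.878, Harke 0.549, Dorne 0.546, Arden 0.112.
Largest remainders: Brisco, Galen, Harke receive the extra seats.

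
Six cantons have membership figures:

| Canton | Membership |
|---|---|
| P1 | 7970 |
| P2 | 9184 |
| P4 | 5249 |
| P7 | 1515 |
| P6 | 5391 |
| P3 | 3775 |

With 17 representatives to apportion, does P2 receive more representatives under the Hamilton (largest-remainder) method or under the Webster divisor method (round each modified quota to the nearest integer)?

Hamilton: P1 4, P2 5, P4 2, P7 1, P6 3, P3 2.
Webster: P1 4, P2 4, P4 3, P7 1, P6 3, P3 2.
P2 gets 5 under Hamilton and 4 under Webster.

Hamilton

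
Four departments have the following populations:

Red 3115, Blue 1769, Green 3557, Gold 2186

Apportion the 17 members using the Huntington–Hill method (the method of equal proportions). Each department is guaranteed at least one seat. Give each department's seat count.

Red 5, Blue 3, Green 6, Gold 3

With divisor 640: modified quotas Red 4.867, Blue 2.764, Green 5.558, Gold 3.416.
Geometric-mean thresholds: Red √(4·5)=4.472, Blue √(2·3)=2.449, Green √(5·6)=5.477, Gold √(3·4)=3.464.
Each quota rounded against its threshold gives Red 5, Blue 3, Green 6, Gold 3 (total 17).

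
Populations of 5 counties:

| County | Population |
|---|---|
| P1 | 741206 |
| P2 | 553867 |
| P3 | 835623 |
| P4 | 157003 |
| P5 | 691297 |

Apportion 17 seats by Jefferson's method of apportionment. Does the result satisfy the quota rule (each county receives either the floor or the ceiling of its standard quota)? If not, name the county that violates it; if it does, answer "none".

Standard quotas: P1 4.230, P2 3.161, P3 4.769, P4 0.896, P5 3.945.
Jefferson allocation: P1 4, P2 3, P3 5, P4 1, P5 4.
Every allocation lies between the lower and upper quota.

none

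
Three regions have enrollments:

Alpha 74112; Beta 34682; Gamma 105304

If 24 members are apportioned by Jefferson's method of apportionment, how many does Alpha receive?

8

Standard divisor 214098/24 ≈ 8920.75; standard quotas: Alpha 8.308, Beta 3.888, Gamma 11.804.
Rounding down gives 8, 3, 11 = 22 seats, so the divisor must be adjusted.
With modified divisor 8500: modified quotas Alpha 8.719, Beta 4.080, Gamma 12.389.
Rounding down: Alpha 8, Beta 4, Gamma 12 (total 24).
Alpha receives 8.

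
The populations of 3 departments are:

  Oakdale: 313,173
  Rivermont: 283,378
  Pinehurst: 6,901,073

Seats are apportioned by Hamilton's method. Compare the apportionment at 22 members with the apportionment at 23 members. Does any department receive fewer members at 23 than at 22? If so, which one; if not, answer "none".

At 22 seats: Oakdale 1, Rivermont 1, Pinehurst 20.
At 23 seats: Oakdale 1, Rivermont 1, Pinehurst 21.
No department's allocation decreased.

none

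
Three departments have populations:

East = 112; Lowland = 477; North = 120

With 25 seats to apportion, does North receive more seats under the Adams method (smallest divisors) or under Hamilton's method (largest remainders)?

Adams: East 4, Lowland 16, North 5.
Hamilton: East 4, Lowland 17, North 4.
North gets 5 under Adams and 4 under Hamilton.

Adams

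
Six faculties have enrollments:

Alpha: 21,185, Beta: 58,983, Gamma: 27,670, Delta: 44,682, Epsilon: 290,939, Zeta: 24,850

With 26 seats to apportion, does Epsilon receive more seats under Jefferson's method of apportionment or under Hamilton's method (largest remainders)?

Jefferson: Alpha 1, Beta 3, Gamma 1, Delta 2, Epsilon 18, Zeta 1.
Hamilton: Alpha 1, Beta 3, Gamma 2, Delta 3, Epsilon 16, Zeta 1.
Epsilon gets 18 under Jefferson and 16 under Hamilton.

Jefferson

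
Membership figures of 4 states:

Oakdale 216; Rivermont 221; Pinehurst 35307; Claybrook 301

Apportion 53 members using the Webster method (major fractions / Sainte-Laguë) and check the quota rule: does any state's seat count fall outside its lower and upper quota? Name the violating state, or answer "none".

Pinehurst

Standard quotas: Oakdale 0.318, Rivermont 0.325, Pinehurst 51.915, Claybrook 0.443.
Webster allocation: Oakdale 0, Rivermont 0, Pinehurst 53, Claybrook 0.
Pinehurst has quota 51.915 (lower 51, upper 52) but receives 53 — outside the quota interval.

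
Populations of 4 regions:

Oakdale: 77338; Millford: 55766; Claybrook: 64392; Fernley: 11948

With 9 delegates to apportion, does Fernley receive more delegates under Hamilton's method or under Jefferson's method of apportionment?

Hamilton: Oakdale 3, Millford 2, Claybrook 3, Fernley 1.
Jefferson: Oakdale 4, Millford 2, Claybrook 3, Fernley 0.
Fernley gets 1 under Hamilton and 0 under Jefferson.

Hamilton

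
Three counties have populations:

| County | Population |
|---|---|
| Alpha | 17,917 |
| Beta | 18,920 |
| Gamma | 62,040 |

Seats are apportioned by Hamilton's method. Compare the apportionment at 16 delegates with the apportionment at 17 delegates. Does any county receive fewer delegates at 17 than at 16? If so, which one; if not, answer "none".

none

At 16 seats: Alpha 3, Beta 3, Gamma 10.
At 17 seats: Alpha 3, Beta 3, Gamma 11.
No county's allocation decreased.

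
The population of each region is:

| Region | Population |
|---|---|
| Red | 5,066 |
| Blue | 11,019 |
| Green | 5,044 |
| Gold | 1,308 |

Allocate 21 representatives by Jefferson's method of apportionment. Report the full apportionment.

Red 5; Blue 10; Green 5; Gold 1

Standard divisor 22437/21 ≈ 1068.429; standard quotas: Red 4.742, Blue 10.313, Green 4.721, Gold 1.224.
Rounding down gives 4, 10, 4, 1 = 19 seats, so the divisor must be adjusted.
With modified divisor 1003.85: modified quotas Red 5.047, Blue 10.977, Green 5.025, Gold 1.303.
Rounding down: Red 5, Blue 10, Green 5, Gold 1 (total 21).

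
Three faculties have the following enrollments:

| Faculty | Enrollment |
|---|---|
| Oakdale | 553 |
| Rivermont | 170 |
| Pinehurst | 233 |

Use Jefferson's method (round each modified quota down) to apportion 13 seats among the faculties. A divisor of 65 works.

Oakdale=8; Rivermont=2; Pinehurst=3

With modified divisor 65: modified quotas Oakdale 8.508, Rivermont 2.615, Pinehurst 3.585.
Rounding down: Oakdale 8, Rivermont 2, Pinehurst 3 (total 13).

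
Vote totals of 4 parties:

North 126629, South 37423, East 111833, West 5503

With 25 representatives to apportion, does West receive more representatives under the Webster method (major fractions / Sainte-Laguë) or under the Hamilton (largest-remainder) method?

Webster: North 12, South 3, East 10, West 0.
Hamilton: North 11, South 3, East 10, West 1.
West gets 0 under Webster and 1 under Hamilton.

Hamilton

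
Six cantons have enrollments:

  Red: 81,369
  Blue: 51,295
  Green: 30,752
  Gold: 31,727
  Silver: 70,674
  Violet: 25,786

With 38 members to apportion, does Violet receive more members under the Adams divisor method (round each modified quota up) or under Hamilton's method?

Adams: Red 10, Blue 7, Green 4, Gold 4, Silver 9, Violet 4.
Hamilton: Red 11, Blue 7, Green 4, Gold 4, Silver 9, Violet 3.
Violet gets 4 under Adams and 3 under Hamilton.

Adams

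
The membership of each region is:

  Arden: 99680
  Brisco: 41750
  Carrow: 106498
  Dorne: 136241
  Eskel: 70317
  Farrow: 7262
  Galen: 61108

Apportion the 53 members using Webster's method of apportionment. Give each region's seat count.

Arden 10, Brisco 4, Carrow 11, Dorne 14, Eskel 7, Farrow 1, Galen 6

Standard divisor 522856/53 ≈ 9865.208; standard quotas: Arden 10.104, Brisco 4.232, Carrow 10.795, Dorne 13.810, Eskel 7.128, Farrow 0.736, Galen 6.194.
Rounding to the nearest integer gives Arden 10, Brisco 4, Carrow 11, Dorne 14, Eskel 7, Farrow 1, Galen 6 — total 53, matching the house size, so no adjustment is needed.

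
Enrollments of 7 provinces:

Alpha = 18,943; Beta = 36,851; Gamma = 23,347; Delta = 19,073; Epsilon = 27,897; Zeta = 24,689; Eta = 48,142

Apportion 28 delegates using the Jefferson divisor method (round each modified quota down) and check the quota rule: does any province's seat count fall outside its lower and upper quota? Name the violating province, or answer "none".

Standard quotas: Alpha 2.666, Beta 5.187, Gamma 3.286, Delta 2.684, Epsilon 3.926, Zeta 3.475, Eta 6.776.
Jefferson allocation: Alpha 3, Beta 5, Gamma 3, Delta 3, Epsilon 4, Zeta 3, Eta 7.
Every allocation lies between the lower and upper quota.

none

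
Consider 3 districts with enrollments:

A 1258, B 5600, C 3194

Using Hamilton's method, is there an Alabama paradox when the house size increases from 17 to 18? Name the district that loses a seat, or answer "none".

At 17 seats: A 2, B 10, C 5.
At 18 seats: A 2, B 10, C 6.
No district's allocation decreased.

none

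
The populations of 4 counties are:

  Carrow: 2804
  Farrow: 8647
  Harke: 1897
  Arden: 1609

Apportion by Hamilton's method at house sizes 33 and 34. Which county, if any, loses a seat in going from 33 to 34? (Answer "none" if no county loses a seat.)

none

At 33 seats: Carrow 6, Farrow 19, Harke 4, Arden 4.
At 34 seats: Carrow 6, Farrow 20, Harke 4, Arden 4.
No county's allocation decreased.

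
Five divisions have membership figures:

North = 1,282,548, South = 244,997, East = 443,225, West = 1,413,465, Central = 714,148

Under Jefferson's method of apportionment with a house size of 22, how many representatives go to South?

Standard divisor 4098383/22 ≈ 186290.136; standard quotas: North 6.885, South 1.315, East 2.379, West 7.587, Central 3.834.
Rounding down gives 6, 1, 2, 7, 3 = 19 seats, so the divisor must be adjusted.
With modified divisor 168500: modified quotas North 7.612, South 1.454, East 2.630, West 8.389, Central 4.238.
Rounding down: North 7, South 1, East 2, West 8, Central 4 (total 22).
South receives 1.

1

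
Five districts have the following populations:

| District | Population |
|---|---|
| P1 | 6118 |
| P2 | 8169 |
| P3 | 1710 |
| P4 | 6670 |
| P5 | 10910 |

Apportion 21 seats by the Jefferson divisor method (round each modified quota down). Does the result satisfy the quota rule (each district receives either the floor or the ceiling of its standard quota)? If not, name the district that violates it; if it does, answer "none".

none

Standard quotas: P1 3.826, P2 5.109, P3 1.069, P4 4.172, P5 6.823.
Jefferson allocation: P1 4, P2 5, P3 1, P4 4, P5 7.
Every allocation lies between the lower and upper quota.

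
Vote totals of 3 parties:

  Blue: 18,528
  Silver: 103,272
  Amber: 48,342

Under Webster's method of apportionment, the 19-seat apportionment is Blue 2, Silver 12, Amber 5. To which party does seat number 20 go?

Amber

Priority for the next seat is population ÷ (current seats + 0.5).
Priorities: Blue 7411.200, Silver 8261.760, Amber 8789.455.
Highest priority: Amber.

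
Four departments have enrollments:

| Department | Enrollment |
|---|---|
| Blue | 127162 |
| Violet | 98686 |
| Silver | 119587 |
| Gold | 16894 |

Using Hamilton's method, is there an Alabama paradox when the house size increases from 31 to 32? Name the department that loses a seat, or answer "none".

Gold

At 31 seats: Blue 11, Violet 8, Silver 10, Gold 2.
At 32 seats: Blue 11, Violet 9, Silver 11, Gold 1.
Gold drops from 2 to 1.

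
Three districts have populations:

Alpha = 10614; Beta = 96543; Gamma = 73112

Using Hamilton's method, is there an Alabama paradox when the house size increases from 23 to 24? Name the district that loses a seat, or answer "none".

At 23 seats: Alpha 2, Beta 12, Gamma 9.
At 24 seats: Alpha 1, Beta 13, Gamma 10.
Alpha drops from 2 to 1.

Alpha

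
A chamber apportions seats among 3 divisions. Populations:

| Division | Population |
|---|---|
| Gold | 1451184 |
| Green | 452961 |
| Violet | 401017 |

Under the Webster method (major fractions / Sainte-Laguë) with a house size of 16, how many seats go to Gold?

Standard divisor 2305162/16 ≈ 144072.625; standard quotas: Gold 10.073, Green 3.144, Violet 2.783.
Rounding to the nearest integer gives Gold 10, Green 3, Violet 3 — total 16, matching the house size, so no adjustment is needed.
Gold receives 10.

10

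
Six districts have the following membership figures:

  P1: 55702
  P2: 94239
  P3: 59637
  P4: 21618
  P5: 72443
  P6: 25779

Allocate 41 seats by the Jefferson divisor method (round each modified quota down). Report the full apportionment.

P1 7; P2 12; P3 8; P4 2; P5 9; P6 3

Standard divisor 329418/41 ≈ 8034.585; standard quotas: P1 6.933, P2 11.729, P3 7.423, P4 2.691, P5 9.016, P6 3.209.
Rounding down gives 6, 11, 7, 2, 9, 3 = 38 seats, so the divisor must be adjusted.
With modified divisor 7400: modified quotas P1 7.527, P2 12.735, P3 8.059, P4 2.921, P5 9.790, P6 3.484.
Rounding down: P1 7, P2 12, P3 8, P4 2, P5 9, P6 3 (total 41).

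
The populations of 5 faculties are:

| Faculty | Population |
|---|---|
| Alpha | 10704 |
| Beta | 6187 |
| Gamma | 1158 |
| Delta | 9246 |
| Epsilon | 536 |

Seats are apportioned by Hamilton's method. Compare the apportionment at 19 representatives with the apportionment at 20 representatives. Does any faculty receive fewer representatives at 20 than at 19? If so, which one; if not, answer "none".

Epsilon

At 19 seats: Alpha 7, Beta 4, Gamma 1, Delta 6, Epsilon 1.
At 20 seats: Alpha 8, Beta 4, Gamma 1, Delta 7, Epsilon 0.
Epsilon drops from 1 to 0.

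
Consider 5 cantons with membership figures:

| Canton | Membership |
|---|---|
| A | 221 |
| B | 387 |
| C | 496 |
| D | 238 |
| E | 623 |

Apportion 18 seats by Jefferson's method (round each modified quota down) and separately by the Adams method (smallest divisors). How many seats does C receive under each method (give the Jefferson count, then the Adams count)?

5 and 4

Jefferson: A 2, B 3, C 5, D 2, E 6.
Adams: A 2, B 4, C 4, D 2, E 6.
C gets 5 under Jefferson and 4 under Adams.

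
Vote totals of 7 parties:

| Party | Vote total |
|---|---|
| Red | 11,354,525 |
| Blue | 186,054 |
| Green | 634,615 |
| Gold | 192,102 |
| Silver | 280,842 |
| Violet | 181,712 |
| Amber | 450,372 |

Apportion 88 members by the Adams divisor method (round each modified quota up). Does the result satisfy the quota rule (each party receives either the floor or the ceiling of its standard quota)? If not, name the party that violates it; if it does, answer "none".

Red

Standard quotas: Red 75.240, Blue 1.233, Green 4.205, Gold 1.273, Silver 1.861, Violet 1.204, Amber 2.984.
Adams allocation: Red 72, Blue 2, Green 5, Gold 2, Silver 2, Violet 2, Amber 3.
Red has quota 75.240 (lower 75, upper 76) but receives 72 — outside the quota interval.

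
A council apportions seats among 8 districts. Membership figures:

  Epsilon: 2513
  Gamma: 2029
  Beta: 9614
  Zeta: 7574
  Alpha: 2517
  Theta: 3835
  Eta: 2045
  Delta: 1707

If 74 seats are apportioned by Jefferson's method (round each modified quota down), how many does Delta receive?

Standard divisor 31834/74 ≈ 430.189; standard quotas: Epsilon 5.842, Gamma 4.717, Beta 22.348, Zeta 17.606, Alpha 5.851, Theta 8.915, Eta 4.754, Delta 3.968.
Rounding down gives 5, 4, 22, 17, 5, 8, 4, 3 = 68 seats, so the divisor must be adjusted.
With modified divisor 414: modified quotas Epsilon 6.070, Gamma 4.901, Beta 23.222, Zeta 18.295, Alpha 6.080, Theta 9.263, Eta 4.940, Delta 4.123.
Rounding down: Epsilon 6, Gamma 4, Beta 23, Zeta 18, Alpha 6, Theta 9, Eta 4, Delta 4 (total 74).
Delta receives 4.

4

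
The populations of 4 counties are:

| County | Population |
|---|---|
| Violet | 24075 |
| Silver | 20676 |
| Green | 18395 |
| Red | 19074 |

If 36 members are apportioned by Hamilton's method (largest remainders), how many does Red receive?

The standard divisor is 82220/36 ≈ 2283.889.
Standard quotas: Violet 10.5412, Silver 9.0530, Green 8.0542, Red 8.3515.
Lower quotas: Violet 10, Silver 9, Green 8, Red 8 (sum 35, leaving 1 seat).
Remainders in descending order: Violet 0.5412, Red 0.3515, Green 0.0542, Silver 0.0530.
Largest remainder: Violet receives the extra seat.
Red receives 8.

8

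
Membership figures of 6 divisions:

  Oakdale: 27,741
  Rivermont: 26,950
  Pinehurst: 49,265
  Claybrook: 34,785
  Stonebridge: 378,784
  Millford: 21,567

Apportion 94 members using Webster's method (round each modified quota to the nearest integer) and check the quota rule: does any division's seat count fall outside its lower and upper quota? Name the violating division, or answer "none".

Stonebridge

Standard quotas: Oakdale 4.837, Rivermont 4.699, Pinehurst 8.590, Claybrook 6.065, Stonebridge 66.048, Millford 3.761.
Webster allocation: Oakdale 5, Rivermont 5, Pinehurst 9, Claybrook 6, Stonebridge 65, Millford 4.
Stonebridge has quota 66.048 (lower 66, upper 67) but receives 65 — outside the quota interval.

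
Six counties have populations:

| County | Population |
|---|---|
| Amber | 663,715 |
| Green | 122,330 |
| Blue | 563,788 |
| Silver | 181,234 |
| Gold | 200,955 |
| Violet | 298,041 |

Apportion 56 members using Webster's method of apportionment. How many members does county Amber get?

18

Standard divisor 2030063/56 ≈ 36251.125; standard quotas: Amber 18.309, Green 3.375, Blue 15.552, Silver 4.999, Gold 5.543, Violet 8.222.
Rounding to the nearest integer gives Amber 18, Green 3, Blue 16, Silver 5, Gold 6, Violet 8 — total 56, matching the house size, so no adjustment is needed.
Amber receives 18.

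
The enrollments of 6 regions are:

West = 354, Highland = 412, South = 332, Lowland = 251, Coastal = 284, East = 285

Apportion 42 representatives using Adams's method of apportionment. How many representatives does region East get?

Standard divisor 1918/42 ≈ 45.667; standard quotas: West 7.752, Highland 9.022, South 7.270, Lowland 5.496, Coastal 6.219, East 6.241.
Rounding up gives 8, 10, 8, 6, 7, 7 = 46 seats, so the divisor must be adjusted.
With modified divisor 49: modified quotas West 7.224, Highland 8.408, South 6.776, Lowland 5.122, Coastal 5.796, East 5.816.
Rounding up: West 8, Highland 9, South 7, Lowland 6, Coastal 6, East 6 (total 42).
East receives 6.

6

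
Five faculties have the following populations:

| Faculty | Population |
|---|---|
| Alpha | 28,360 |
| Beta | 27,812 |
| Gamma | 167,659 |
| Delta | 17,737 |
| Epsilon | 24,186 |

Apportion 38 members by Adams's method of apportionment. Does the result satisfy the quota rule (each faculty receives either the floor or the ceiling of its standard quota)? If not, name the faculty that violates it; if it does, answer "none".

none

Standard quotas: Alpha 4.055, Beta 3.977, Gamma 23.973, Delta 2.536, Epsilon 3.458.
Adams allocation: Alpha 4, Beta 4, Gamma 23, Delta 3, Epsilon 4.
Every allocation lies between the lower and upper quota.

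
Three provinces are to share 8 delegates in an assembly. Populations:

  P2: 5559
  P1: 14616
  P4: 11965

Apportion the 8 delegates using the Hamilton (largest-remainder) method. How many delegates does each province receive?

P2 1, P1 4, P4 3

The standard divisor is 32140/8 ≈ 4017.5.
Standard quotas: P2 1.3837, P1 3.6381, P4 2.9782.
Lower quotas: P2 1, P1 3, P4 2 (sum 6, leaving 2 seats).
Remainders in descending order: P4 0.9782, P1 0.6381, P2 0.3837.
Largest remainders: P4, P1 receive the extra seats.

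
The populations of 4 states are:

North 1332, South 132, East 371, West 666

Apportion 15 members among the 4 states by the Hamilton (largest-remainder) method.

North=8, South=1, East=2, West=4

Standard divisor: 2501 ÷ 15 ≈ 166.733.
Standard quotas: North 7.989, South 0.792, East 2.225, West 3.994.
Lower quotas: North 7, South 0, East 2, West 3 (sum 12, leaving 3 seats).
Remainders in descending order: West 0.994, North 0.989, South 0.792, East 0.225.
Largest remainders: West, North, South receive the extra seats.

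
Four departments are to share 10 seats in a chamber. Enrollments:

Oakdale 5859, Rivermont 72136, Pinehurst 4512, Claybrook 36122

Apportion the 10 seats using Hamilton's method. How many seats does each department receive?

Total 118629; standard divisor 118629/10 ≈ 11862.9.
Standard quotas: Oakdale 0.4939, Rivermont 6.0808, Pinehurst 0.3803, Claybrook 3.0450.
Lower quotas: Oakdale 0, Rivermont 6, Pinehurst 0, Claybrook 3 (sum 9, leaving 1 seat).
Remainders in descending order: Oakdale 0.4939, Pinehurst 0.3803, Rivermont 0.0808, Claybrook 0.0450.
The surplus seat goes to Oakdale.

Oakdale: 1, Rivermont: 6, Pinehurst: 0, Claybrook: 3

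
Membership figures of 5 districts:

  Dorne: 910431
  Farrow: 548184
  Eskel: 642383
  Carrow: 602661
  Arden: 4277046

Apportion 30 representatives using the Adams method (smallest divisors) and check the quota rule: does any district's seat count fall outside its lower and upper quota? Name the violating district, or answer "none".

Standard quotas: Dorne 3.913, Farrow 2.356, Eskel 2.761, Carrow 2.590, Arden 18.381.
Adams allocation: Dorne 4, Farrow 3, Eskel 3, Carrow 3, Arden 17.
Arden has quota 18.381 (lower 18, upper 19) but receives 17 — outside the quota interval.

Arden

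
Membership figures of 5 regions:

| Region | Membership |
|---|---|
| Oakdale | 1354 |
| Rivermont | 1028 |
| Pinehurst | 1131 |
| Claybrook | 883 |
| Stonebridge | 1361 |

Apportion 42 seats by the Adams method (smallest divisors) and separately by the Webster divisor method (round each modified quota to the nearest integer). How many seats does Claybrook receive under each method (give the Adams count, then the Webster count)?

Adams: Oakdale 10, Rivermont 7, Pinehurst 8, Claybrook 7, Stonebridge 10.
Webster: Oakdale 10, Rivermont 8, Pinehurst 8, Claybrook 6, Stonebridge 10.
Claybrook gets 7 under Adams and 6 under Webster.

7 and 6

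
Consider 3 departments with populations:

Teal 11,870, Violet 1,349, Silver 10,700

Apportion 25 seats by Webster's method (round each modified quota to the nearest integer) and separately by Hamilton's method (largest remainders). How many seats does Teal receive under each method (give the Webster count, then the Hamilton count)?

Webster: Teal 13, Violet 1, Silver 11.
Hamilton: Teal 12, Violet 2, Silver 11.
Teal gets 13 under Webster and 12 under Hamilton.

13 and 12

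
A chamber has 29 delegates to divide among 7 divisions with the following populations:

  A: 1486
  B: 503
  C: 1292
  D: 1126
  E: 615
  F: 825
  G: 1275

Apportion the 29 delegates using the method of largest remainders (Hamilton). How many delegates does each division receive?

A 6; B 2; C 5; D 5; E 3; F 3; G 5

Standard divisor: 7122 ÷ 29 ≈ 245.586.
Standard quotas: A 6.051, B 2.048, C 5.261, D 4.585, E 2.504, F 3.359, G 5.192.
Lower quotas: A 6, B 2, C 5, D 4, E 2, F 3, G 5 (sum 27, leaving 2 seats).
Remainders in descending order: D 0.585, E 0.504, F 0.359, C 0.261, G 0.192, A 0.051, B 0.048.
The surplus seats go to D, E.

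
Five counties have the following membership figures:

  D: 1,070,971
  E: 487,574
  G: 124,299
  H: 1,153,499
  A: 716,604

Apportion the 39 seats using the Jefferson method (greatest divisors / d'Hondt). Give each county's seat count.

Standard divisor 3552947/39 ≈ 91101.205; standard quotas: D 11.756, E 5.352, G 1.364, H 12.662, A 7.866.
Rounding down gives 11, 5, 1, 12, 7 = 36 seats, so the divisor must be adjusted.
With modified divisor 85600: modified quotas D 12.511, E 5.696, G 1.452, H 13.475, A 8.372.
Rounding down: D 12, E 5, G 1, H 13, A 8 (total 39).

D=12, E=5, G=1, H=13, A=8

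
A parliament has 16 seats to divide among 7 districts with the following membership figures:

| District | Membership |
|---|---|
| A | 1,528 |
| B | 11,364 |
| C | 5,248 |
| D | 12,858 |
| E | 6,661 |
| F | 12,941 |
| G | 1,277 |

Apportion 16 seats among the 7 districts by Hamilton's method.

Total 51877; standard divisor 51877/16 ≈ 3242.312.
Standard quotas: A 0.4713, B 3.5049, C 1.6186, D 3.9657, E 2.0544, F 3.9913, G 0.3939.
Lower quotas: A 0, B 3, C 1, D 3, E 2, F 3, G 0 (sum 12, leaving 4 seats).
Remainders in descending order: F 0.9913, D 0.9657, C 0.6186, B 0.5049, A 0.4713, G 0.3939, E 0.0544.
Largest remainders: F, D, C, B receive the extra seats.

A 0; B 4; C 2; D 4; E 2; F 4; G 0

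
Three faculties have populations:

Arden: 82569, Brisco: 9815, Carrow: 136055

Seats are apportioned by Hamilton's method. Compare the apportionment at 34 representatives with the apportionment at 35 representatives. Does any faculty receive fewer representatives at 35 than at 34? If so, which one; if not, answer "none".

At 34 seats: Arden 12, Brisco 2, Carrow 20.
At 35 seats: Arden 13, Brisco 1, Carrow 21.
Brisco drops from 2 to 1.

Brisco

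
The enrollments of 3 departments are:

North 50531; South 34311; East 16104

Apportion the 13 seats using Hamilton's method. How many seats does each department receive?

North 7, South 4, East 2

The standard divisor is 100946/13 ≈ 7765.077.
Standard quotas: North 6.5075, South 4.4186, East 2.0739.
Lower quotas: North 6, South 4, East 2 (sum 12, leaving 1 seat).
Remainders in descending order: North 0.5075, South 0.4186, East 0.0739.
Largest remainder: North receives the extra seat.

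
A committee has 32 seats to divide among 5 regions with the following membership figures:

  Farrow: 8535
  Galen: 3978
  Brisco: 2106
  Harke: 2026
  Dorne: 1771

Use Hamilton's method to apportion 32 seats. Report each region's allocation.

Farrow: 15; Galen: 7; Brisco: 4; Harke: 3; Dorne: 3

Standard divisor: 18416 ÷ 32 ≈ 575.5.
Standard quotas: Farrow 14.8306, Galen 6.9123, Brisco 3.6594, Harke 3.5204, Dorne 3.0773.
Lower quotas: Farrow 14, Galen 6, Brisco 3, Harke 3, Dorne 3 (sum 29, leaving 3 seats).
Remainders in descending order: Galen 0.9123, Farrow 0.8306, Brisco 0.6594, Harke 0.5204, Dorne 0.0773.
The surplus seats go to Galen, Farrow, Brisco.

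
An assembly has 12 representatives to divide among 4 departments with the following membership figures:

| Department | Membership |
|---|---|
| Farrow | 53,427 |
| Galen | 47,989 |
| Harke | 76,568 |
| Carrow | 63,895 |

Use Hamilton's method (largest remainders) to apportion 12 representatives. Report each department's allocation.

Farrow: 3; Galen: 2; Harke: 4; Carrow: 3

Total 241879; standard divisor 241879/12 ≈ 20156.583.
Standard quotas: Farrow 2.6506, Galen 2.3808, Harke 3.7987, Carrow 3.1699.
Lower quotas: Farrow 2, Galen 2, Harke 3, Carrow 3 (sum 10, leaving 2 seats).
Remainders in descending order: Harke 0.7987, Farrow 0.6506, Galen 0.3808, Carrow 0.1699.
Largest remainders: Harke, Farrow receive the extra seats.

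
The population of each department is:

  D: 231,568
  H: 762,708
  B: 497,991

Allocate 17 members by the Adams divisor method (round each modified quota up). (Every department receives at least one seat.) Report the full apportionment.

Standard divisor 1492267/17 ≈ 87780.412; standard quotas: D 2.638, H 8.689, B 5.673.
Rounding up gives 3, 9, 6 = 18 seats, so the divisor must be adjusted.
With modified divisor 97500: modified quotas D 2.375, H 7.823, B 5.108.
Rounding up: D 3, H 8, B 6 (total 17).

D 3, H 8, B 6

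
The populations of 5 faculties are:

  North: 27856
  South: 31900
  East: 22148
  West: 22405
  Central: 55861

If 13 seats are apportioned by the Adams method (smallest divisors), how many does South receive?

Standard divisor 160170/13 ≈ 12320.769; standard quotas: North 2.261, South 2.589, East 1.798, West 1.818, Central 4.534.
Rounding up gives 3, 3, 2, 2, 5 = 15 seats, so the divisor must be adjusted.
With modified divisor 15000: modified quotas North 1.857, South 2.127, East 1.477, West 1.494, Central 3.724.
Rounding up: North 2, South 3, East 2, West 2, Central 4 (total 13).
South receives 3.

3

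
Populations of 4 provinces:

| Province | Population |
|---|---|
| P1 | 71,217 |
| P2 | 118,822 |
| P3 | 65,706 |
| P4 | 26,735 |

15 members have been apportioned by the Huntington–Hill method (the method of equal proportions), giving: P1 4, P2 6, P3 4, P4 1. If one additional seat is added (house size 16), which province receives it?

Priority for the next seat is population ÷ (√(s·(s+1))).
Priorities: P1 15924.605, P2 18334.633, P3 14692.308, P4 18904.500.
Highest priority: P4.

P4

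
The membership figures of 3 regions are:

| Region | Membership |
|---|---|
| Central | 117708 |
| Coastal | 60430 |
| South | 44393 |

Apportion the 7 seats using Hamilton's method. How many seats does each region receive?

The standard divisor is 222531/7 ≈ 31790.143.
Standard quotas: Central 3.7027, Coastal 1.9009, South 1.3964.
Lower quotas: Central 3, Coastal 1, South 1 (sum 5, leaving 2 seats).
Remainders in descending order: Coastal 0.9009, Central 0.7027, South 0.3964.
Largest remainders: Coastal, Central receive the extra seats.

Central: 4, Coastal: 2, South: 1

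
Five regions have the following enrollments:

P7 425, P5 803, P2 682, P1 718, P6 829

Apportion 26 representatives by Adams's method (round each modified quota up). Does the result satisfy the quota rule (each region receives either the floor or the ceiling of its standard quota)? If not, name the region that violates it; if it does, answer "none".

Standard quotas: P7 3.196, P5 6.039, P2 5.129, P1 5.400, P6 6.235.
Adams allocation: P7 3, P5 6, P2 5, P1 6, P6 6.
Every allocation lies between the lower and upper quota.

none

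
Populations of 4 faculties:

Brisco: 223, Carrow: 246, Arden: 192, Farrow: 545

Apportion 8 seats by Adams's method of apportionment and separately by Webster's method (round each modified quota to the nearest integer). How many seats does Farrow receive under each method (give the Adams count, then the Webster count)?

3 and 4

Adams: Brisco 2, Carrow 2, Arden 1, Farrow 3.
Webster: Brisco 1, Carrow 2, Arden 1, Farrow 4.
Farrow gets 3 under Adams and 4 under Webster.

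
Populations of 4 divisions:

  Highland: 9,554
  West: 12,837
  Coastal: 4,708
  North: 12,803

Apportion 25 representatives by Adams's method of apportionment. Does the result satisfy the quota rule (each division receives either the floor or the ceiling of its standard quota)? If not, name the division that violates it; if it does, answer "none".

Standard quotas: Highland 5.986, West 8.043, Coastal 2.950, North 8.022.
Adams allocation: Highland 6, West 8, Coastal 3, North 8.
Every allocation lies between the lower and upper quota.

none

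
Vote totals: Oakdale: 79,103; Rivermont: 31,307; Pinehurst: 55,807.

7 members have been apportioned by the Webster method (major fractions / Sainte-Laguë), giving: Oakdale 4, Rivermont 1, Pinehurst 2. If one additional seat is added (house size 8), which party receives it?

Priority for the next seat is population ÷ (current seats + 0.5).
Priorities: Oakdale 17578.444, Rivermont 20871.333, Pinehurst 22322.800.
Highest priority: Pinehurst.

Pinehurst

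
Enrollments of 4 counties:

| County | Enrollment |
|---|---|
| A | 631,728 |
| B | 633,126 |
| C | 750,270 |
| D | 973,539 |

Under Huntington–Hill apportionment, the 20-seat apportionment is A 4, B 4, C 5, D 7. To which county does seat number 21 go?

B

Priority for the next seat is population ÷ (√(s·(s+1))).
Priorities: A 141258.675, B 141571.277, C 136979.934, D 130094.621.
Highest priority: B.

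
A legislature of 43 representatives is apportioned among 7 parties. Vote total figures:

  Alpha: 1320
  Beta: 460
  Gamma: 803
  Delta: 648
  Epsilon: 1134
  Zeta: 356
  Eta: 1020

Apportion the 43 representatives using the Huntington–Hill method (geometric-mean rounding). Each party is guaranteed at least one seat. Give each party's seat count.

Alpha: 10; Beta: 3; Gamma: 6; Delta: 5; Epsilon: 8; Zeta: 3; Eta: 8

With divisor 135: modified quotas Alpha 9.778, Beta 3.407, Gamma 5.948, Delta 4.800, Epsilon 8.400, Zeta 2.637, Eta 7.556.
Geometric-mean thresholds: Alpha √(9·10)=9.487, Beta √(3·4)=3.464, Gamma √(5·6)=5.477, Delta √(4·5)=4.472, Epsilon √(8·9)=8.485, Zeta √(2·3)=2.449, Eta √(7·8)=7.483.
Each quota rounded against its threshold gives Alpha 10, Beta 3, Gamma 6, Delta 5, Epsilon 8, Zeta 3, Eta 8 (total 43).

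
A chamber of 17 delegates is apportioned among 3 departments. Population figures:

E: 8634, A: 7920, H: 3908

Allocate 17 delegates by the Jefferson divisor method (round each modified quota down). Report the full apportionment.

Standard divisor 20462/17 ≈ 1203.647; standard quotas: E 7.173, A 6.580, H 3.247.
Rounding down gives 7, 6, 3 = 16 seats, so the divisor must be adjusted.
With modified divisor 1100: modified quotas E 7.849, A 7.200, H 3.553.
Rounding down: E 7, A 7, H 3 (total 17).

E=7; A=7; H=3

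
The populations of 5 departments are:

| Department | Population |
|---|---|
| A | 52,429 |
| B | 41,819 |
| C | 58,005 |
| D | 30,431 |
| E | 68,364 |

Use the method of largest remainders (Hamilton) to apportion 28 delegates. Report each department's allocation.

A=6, B=5, C=6, D=3, E=8

Standard divisor: 251048 ÷ 28 = 8966.
Standard quotas: A 5.8475, B 4.6642, C 6.4694, D 3.3940, E 7.6248.
Lower quotas: A 5, B 4, C 6, D 3, E 7 (sum 25, leaving 3 seats).
Remainders in descending order: A 0.8475, B 0.6642, E 0.6248, C 0.4694, D 0.3940.
Largest remainders: A, B, E receive the extra seats.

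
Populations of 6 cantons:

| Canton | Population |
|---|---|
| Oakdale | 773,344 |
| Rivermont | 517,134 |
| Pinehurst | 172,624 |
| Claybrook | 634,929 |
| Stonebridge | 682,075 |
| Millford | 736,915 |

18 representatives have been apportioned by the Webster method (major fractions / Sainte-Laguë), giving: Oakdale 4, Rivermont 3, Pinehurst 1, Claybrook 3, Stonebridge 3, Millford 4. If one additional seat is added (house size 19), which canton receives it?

Priority for the next seat is population ÷ (current seats + 0.5).
Priorities: Oakdale 171854.222, Rivermont 147752.571, Pinehurst 115082.667, Claybrook 181408.286, Stonebridge 194878.571, Millford 163758.889.
Highest priority: Stonebridge.

Stonebridge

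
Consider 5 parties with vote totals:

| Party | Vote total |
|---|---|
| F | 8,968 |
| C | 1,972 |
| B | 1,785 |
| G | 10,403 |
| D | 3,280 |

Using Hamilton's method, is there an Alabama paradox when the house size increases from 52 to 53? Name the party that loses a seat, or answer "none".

At 52 seats: F 18, C 4, B 4, G 20, D 6.
At 53 seats: F 18, C 4, B 3, G 21, D 7.
B drops from 4 to 3.

B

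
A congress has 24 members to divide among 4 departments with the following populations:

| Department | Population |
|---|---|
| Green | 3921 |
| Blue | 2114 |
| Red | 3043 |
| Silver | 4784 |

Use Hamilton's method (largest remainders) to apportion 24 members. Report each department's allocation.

Green=7; Blue=4; Red=5; Silver=8

Standard divisor: 13862 ÷ 24 ≈ 577.583.
Standard quotas: Green 6.789, Blue 3.660, Red 5.269, Silver 8.283.
Lower quotas: Green 6, Blue 3, Red 5, Silver 8 (sum 22, leaving 2 seats).
Remainders in descending order: Green 0.789, Blue 0.660, Silver 0.283, Red 0.269.
The surplus seats go to Green, Blue.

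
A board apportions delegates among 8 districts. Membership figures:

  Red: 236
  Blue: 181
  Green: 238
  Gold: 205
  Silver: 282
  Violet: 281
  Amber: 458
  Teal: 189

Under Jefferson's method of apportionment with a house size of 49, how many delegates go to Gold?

Standard divisor 2070/49 ≈ 42.245; standard quotas: Red 5.586, Blue 4.285, Green 5.634, Gold 4.853, Silver 6.675, Violet 6.652, Amber 10.842, Teal 4.474.
Rounding down gives 5, 4, 5, 4, 6, 6, 10, 4 = 44 seats, so the divisor must be adjusted.
With modified divisor 39.5: modified quotas Red 5.975, Blue 4.582, Green 6.025, Gold 5.190, Silver 7.139, Violet 7.114, Amber 11.595, Teal 4.785.
Rounding down: Red 5, Blue 4, Green 6, Gold 5, Silver 7, Violet 7, Amber 11, Teal 4 (total 49).
Gold receives 5.

5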